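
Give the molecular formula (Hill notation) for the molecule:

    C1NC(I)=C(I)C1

Heavy atoms from the SMILES: 4 C, 2 I, 1 N.
Implicit hydrogens by atom environment:
  2 × C: 2 H each → 4
  2 × C: no H
  2 × I: no H
  1 × N: 1 H
  Total hydrogens = 5.
Molecular formula: C4H5I2N

C4H5I2N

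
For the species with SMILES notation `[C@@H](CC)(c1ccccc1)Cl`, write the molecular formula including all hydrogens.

C9H11Cl

Heavy atoms from the SMILES: 9 C, 1 Cl.
Implicit hydrogens by atom environment:
  5 × C (aromatic): 1 H each → 5
  1 × C: 3 H
  1 × C: 2 H
  1 × C: 1 H
  1 × C (aromatic): no H
  1 × Cl: no H
  Total hydrogens = 11.
Molecular formula: C9H11Cl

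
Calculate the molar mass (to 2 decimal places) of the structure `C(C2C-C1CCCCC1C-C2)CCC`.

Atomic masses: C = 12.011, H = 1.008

Molecular formula: C14H26.
M = 14×12.011 + 26×1.008 = 194.36 g/mol.

194.36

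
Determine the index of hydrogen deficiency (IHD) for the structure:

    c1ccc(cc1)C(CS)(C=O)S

5

Molecular formula from the SMILES: C9H10OS2.
DoU = (2C + 2 + N − H − X)/2 = (2·9 + 2 + 0 − 10 − 0)/2 = 10/2 = 5.
(Structurally: 1 ring(s) + 4 π bond(s) = 5.)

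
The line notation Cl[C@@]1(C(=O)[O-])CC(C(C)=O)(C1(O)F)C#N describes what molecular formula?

C8H6ClFNO4-

Heavy atoms from the SMILES: 8 C, 1 Cl, 1 F, 1 N, 4 O.
Implicit hydrogens by atom environment:
  6 × C: no H
  2 × O: no H
  1 × C: 3 H
  1 × C: 2 H
  1 × Cl: no H
  1 × F: no H
  1 × N: no H
  1 × O: 1 H
  1 × O (charge -1): no H
  Total hydrogens = 6.
Net charge -1.
Molecular formula: C8H6ClFNO4-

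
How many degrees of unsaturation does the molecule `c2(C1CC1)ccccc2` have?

Molecular formula from the SMILES: C9H10.
DoU = (2C + 2 + N − H − X)/2 = (2·9 + 2 + 0 − 10 − 0)/2 = 10/2 = 5.
(Structurally: 2 ring(s) + 3 π bond(s) = 5.)

5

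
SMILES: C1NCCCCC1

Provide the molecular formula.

C6H13N

Heavy atoms from the SMILES: 6 C, 1 N.
Implicit hydrogens by atom environment:
  6 × C: 2 H each → 12
  1 × N: 1 H
  Total hydrogens = 13.
Molecular formula: C6H13N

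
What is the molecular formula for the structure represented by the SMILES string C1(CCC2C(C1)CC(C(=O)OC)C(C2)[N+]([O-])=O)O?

C12H19NO5

Heavy atoms from the SMILES: 12 C, 1 N, 5 O.
Implicit hydrogens by atom environment:
  5 × C: 2 H each → 10
  5 × C: 1 H each → 5
  3 × O: no H
  1 × C: 3 H
  1 × C: no H
  1 × N (charge +1): no H
  1 × O: 1 H
  1 × O (charge -1): no H
  Total hydrogens = 19.
Molecular formula: C12H19NO5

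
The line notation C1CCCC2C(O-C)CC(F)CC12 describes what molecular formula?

Heavy atoms from the SMILES: 11 C, 1 F, 1 O.
Implicit hydrogens by atom environment:
  6 × C: 2 H each → 12
  4 × C: 1 H each → 4
  1 × C: 3 H
  1 × F: no H
  1 × O: no H
  Total hydrogens = 19.
Molecular formula: C11H19FO

C11H19FO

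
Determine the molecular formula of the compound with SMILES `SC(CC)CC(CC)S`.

C7H16S2

Heavy atoms from the SMILES: 7 C, 2 S.
Implicit hydrogens by atom environment:
  3 × C: 2 H each → 6
  2 × C: 3 H each → 6
  2 × C: 1 H each → 2
  2 × S: 1 H each → 2
  Total hydrogens = 16.
Molecular formula: C7H16S2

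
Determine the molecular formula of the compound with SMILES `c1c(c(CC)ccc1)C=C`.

Heavy atoms from the SMILES: 10 C.
Implicit hydrogens by atom environment:
  4 × C (aromatic): 1 H each → 4
  2 × C: 2 H each → 4
  2 × C (aromatic): no H
  1 × C: 3 H
  1 × C: 1 H
  Total hydrogens = 12.
Molecular formula: C10H12

C10H12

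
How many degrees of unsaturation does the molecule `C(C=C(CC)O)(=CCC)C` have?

Molecular formula from the SMILES: C9H16O.
DoU = (2C + 2 + N − H − X)/2 = (2·9 + 2 + 0 − 16 − 0)/2 = 4/2 = 2.
(Structurally: 0 ring(s) + 2 π bond(s) = 2.)

2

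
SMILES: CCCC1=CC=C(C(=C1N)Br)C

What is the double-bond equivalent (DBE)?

Molecular formula from the SMILES: C10H14BrN.
DoU = (2C + 2 + N − H − X)/2 = (2·10 + 2 + 1 − 14 − 1)/2 = 8/2 = 4.
(Structurally: 1 ring(s) + 3 π bond(s) = 4.)

4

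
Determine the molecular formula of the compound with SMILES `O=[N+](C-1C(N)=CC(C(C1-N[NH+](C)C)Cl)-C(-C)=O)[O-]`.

C10H18ClN4O3+

Heavy atoms from the SMILES: 10 C, 1 Cl, 4 N, 3 O.
Implicit hydrogens by atom environment:
  5 × C: 1 H each → 5
  3 × C: 3 H each → 9
  2 × C: no H
  2 × O: no H
  1 × Cl: no H
  1 × N: 2 H
  1 × N: 1 H
  1 × N (charge +1): 1 H
  1 × N (charge +1): no H
  1 × O (charge -1): no H
  Total hydrogens = 18.
Net charge +1.
Molecular formula: C10H18ClN4O3+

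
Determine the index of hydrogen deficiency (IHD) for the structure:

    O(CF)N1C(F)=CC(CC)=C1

3

Molecular formula from the SMILES: C7H9F2NO.
DoU = (2C + 2 + N − H − X)/2 = (2·7 + 2 + 1 − 9 − 2)/2 = 6/2 = 3.
(Structurally: 1 ring(s) + 2 π bond(s) = 3.)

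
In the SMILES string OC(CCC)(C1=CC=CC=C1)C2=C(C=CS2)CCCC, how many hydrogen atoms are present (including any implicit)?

24

Hydrogens are implicit in SMILES; fill each atom to its normal valence:
  7 × C (aromatic): 1 H each → 7
  5 × C: 2 H each → 10
  3 × C (aromatic): no H
  2 × C: 3 H each → 6
  1 × C: no H
  1 × O: 1 H
  1 × S (aromatic): no H
  Total hydrogens = 24.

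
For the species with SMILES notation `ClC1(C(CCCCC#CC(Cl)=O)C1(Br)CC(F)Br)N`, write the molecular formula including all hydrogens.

C12H14Br2Cl2FNO

Heavy atoms from the SMILES: 2 Br, 12 C, 2 Cl, 1 F, 1 N, 1 O.
Implicit hydrogens by atom environment:
  5 × C: 2 H each → 10
  5 × C: no H
  2 × Br: no H
  2 × C: 1 H each → 2
  2 × Cl: no H
  1 × F: no H
  1 × N: 2 H
  1 × O: no H
  Total hydrogens = 14.
Molecular formula: C12H14Br2Cl2FNO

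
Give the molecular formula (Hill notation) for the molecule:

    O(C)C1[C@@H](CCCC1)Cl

Heavy atoms from the SMILES: 7 C, 1 Cl, 1 O.
Implicit hydrogens by atom environment:
  4 × C: 2 H each → 8
  2 × C: 1 H each → 2
  1 × C: 3 H
  1 × Cl: no H
  1 × O: no H
  Total hydrogens = 13.
Molecular formula: C7H13ClO

C7H13ClO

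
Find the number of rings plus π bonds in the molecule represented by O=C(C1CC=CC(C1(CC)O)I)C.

Molecular formula from the SMILES: C10H15IO2.
DoU = (2C + 2 + N − H − X)/2 = (2·10 + 2 + 0 − 15 − 1)/2 = 6/2 = 3.
(Structurally: 1 ring(s) + 2 π bond(s) = 3.)

3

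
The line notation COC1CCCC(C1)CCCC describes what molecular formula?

Heavy atoms from the SMILES: 11 C, 1 O.
Implicit hydrogens by atom environment:
  7 × C: 2 H each → 14
  2 × C: 3 H each → 6
  2 × C: 1 H each → 2
  1 × O: no H
  Total hydrogens = 22.
Molecular formula: C11H22O

C11H22O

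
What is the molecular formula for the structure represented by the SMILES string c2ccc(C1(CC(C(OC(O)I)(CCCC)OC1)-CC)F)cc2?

C18H26FIO3

Heavy atoms from the SMILES: 18 C, 1 F, 1 I, 3 O.
Implicit hydrogens by atom environment:
  6 × C: 2 H each → 12
  5 × C (aromatic): 1 H each → 5
  2 × C: 3 H each → 6
  2 × C: 1 H each → 2
  2 × C: no H
  2 × O: no H
  1 × C (aromatic): no H
  1 × F: no H
  1 × I: no H
  1 × O: 1 H
  Total hydrogens = 26.
Molecular formula: C18H26FIO3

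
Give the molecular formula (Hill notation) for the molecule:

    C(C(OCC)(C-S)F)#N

Heavy atoms from the SMILES: 5 C, 1 F, 1 N, 1 O, 1 S.
Implicit hydrogens by atom environment:
  2 × C: 2 H each → 4
  2 × C: no H
  1 × C: 3 H
  1 × F: no H
  1 × N: no H
  1 × O: no H
  1 × S: 1 H
  Total hydrogens = 8.
Molecular formula: C5H8FNOS

C5H8FNOS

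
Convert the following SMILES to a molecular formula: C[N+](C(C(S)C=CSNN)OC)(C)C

Heavy atoms from the SMILES: 8 C, 3 N, 1 O, 2 S.
Implicit hydrogens by atom environment:
  4 × C: 3 H each → 12
  4 × C: 1 H each → 4
  1 × N: 2 H
  1 × N: 1 H
  1 × N (charge +1): no H
  1 × O: no H
  1 × S: 1 H
  1 × S: no H
  Total hydrogens = 20.
Net charge +1.
Molecular formula: C8H20N3OS2+

C8H20N3OS2+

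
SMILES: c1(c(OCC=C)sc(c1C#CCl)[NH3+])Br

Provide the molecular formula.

C9H8BrClNOS+

Heavy atoms from the SMILES: 1 Br, 9 C, 1 Cl, 1 N, 1 O, 1 S.
Implicit hydrogens by atom environment:
  4 × C (aromatic): no H
  2 × C: 2 H each → 4
  2 × C: no H
  1 × Br: no H
  1 × C: 1 H
  1 × Cl: no H
  1 × N (charge +1): 3 H
  1 × O: no H
  1 × S (aromatic): no H
  Total hydrogens = 8.
Net charge +1.
Molecular formula: C9H8BrClNOS+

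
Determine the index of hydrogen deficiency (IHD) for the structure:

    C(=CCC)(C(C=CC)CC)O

2

Molecular formula from the SMILES: C10H18O.
DoU = (2C + 2 + N − H − X)/2 = (2·10 + 2 + 0 − 18 − 0)/2 = 4/2 = 2.
(Structurally: 0 ring(s) + 2 π bond(s) = 2.)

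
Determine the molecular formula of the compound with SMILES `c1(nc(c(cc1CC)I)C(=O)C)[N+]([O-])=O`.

C9H9IN2O3

Heavy atoms from the SMILES: 9 C, 1 I, 2 N, 3 O.
Implicit hydrogens by atom environment:
  4 × C (aromatic): no H
  2 × C: 3 H each → 6
  2 × O: no H
  1 × C: 2 H
  1 × C (aromatic): 1 H
  1 × C: no H
  1 × I: no H
  1 × N (aromatic): no H
  1 × N (charge +1): no H
  1 × O (charge -1): no H
  Total hydrogens = 9.
Molecular formula: C9H9IN2O3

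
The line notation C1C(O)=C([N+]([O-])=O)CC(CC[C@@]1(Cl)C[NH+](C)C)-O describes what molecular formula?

C11H20ClN2O4+

Heavy atoms from the SMILES: 11 C, 1 Cl, 2 N, 4 O.
Implicit hydrogens by atom environment:
  5 × C: 2 H each → 10
  3 × C: no H
  2 × C: 3 H each → 6
  2 × O: 1 H each → 2
  1 × C: 1 H
  1 × Cl: no H
  1 × N (charge +1): 1 H
  1 × N (charge +1): no H
  1 × O: no H
  1 × O (charge -1): no H
  Total hydrogens = 20.
Net charge +1.
Molecular formula: C11H20ClN2O4+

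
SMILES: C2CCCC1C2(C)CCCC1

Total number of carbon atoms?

11

The symbol for carbon appears 11 times in the SMILES.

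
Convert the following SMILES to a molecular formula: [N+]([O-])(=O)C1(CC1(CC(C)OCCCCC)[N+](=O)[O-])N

Heavy atoms from the SMILES: 11 C, 3 N, 5 O.
Implicit hydrogens by atom environment:
  6 × C: 2 H each → 12
  3 × O: no H
  2 × C: 3 H each → 6
  2 × C: no H
  2 × N (charge +1): no H
  2 × O (charge -1): no H
  1 × C: 1 H
  1 × N: 2 H
  Total hydrogens = 21.
Molecular formula: C11H21N3O5

C11H21N3O5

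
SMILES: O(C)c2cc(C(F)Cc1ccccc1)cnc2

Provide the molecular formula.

Heavy atoms from the SMILES: 14 C, 1 F, 1 N, 1 O.
Implicit hydrogens by atom environment:
  8 × C (aromatic): 1 H each → 8
  3 × C (aromatic): no H
  1 × C: 3 H
  1 × C: 2 H
  1 × C: 1 H
  1 × F: no H
  1 × N (aromatic): no H
  1 × O: no H
  Total hydrogens = 14.
Molecular formula: C14H14FNO

C14H14FNO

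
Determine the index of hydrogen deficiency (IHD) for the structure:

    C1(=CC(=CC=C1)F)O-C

Molecular formula from the SMILES: C7H7FO.
DoU = (2C + 2 + N − H − X)/2 = (2·7 + 2 + 0 − 7 − 1)/2 = 8/2 = 4.
(Structurally: 1 ring(s) + 3 π bond(s) = 4.)

4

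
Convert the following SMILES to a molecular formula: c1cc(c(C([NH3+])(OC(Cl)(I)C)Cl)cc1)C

Heavy atoms from the SMILES: 10 C, 2 Cl, 1 I, 1 N, 1 O.
Implicit hydrogens by atom environment:
  4 × C (aromatic): 1 H each → 4
  2 × C: 3 H each → 6
  2 × C: no H
  2 × C (aromatic): no H
  2 × Cl: no H
  1 × I: no H
  1 × N (charge +1): 3 H
  1 × O: no H
  Total hydrogens = 13.
Net charge +1.
Molecular formula: C10H13Cl2INO+

C10H13Cl2INO+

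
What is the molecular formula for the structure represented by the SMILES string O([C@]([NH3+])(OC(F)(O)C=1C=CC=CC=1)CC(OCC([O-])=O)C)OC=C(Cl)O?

Heavy atoms from the SMILES: 15 C, 1 Cl, 1 F, 1 N, 8 O.
Implicit hydrogens by atom environment:
  5 × C (aromatic): 1 H each → 5
  5 × O: no H
  4 × C: no H
  2 × C: 2 H each → 4
  2 × C: 1 H each → 2
  2 × O: 1 H each → 2
  1 × C: 3 H
  1 × C (aromatic): no H
  1 × Cl: no H
  1 × F: no H
  1 × N (charge +1): 3 H
  1 × O (charge -1): no H
  Total hydrogens = 19.
Molecular formula: C15H19ClFNO8

C15H19ClFNO8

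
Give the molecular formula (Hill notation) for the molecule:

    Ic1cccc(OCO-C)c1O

Heavy atoms from the SMILES: 8 C, 1 I, 3 O.
Implicit hydrogens by atom environment:
  3 × C (aromatic): 1 H each → 3
  3 × C (aromatic): no H
  2 × O: no H
  1 × C: 3 H
  1 × C: 2 H
  1 × I: no H
  1 × O: 1 H
  Total hydrogens = 9.
Molecular formula: C8H9IO3

C8H9IO3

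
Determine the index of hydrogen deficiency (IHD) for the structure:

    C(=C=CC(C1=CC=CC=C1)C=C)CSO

7

Molecular formula from the SMILES: C13H14OS.
DoU = (2C + 2 + N − H − X)/2 = (2·13 + 2 + 0 − 14 − 0)/2 = 14/2 = 7.
(Structurally: 1 ring(s) + 6 π bond(s) = 7.)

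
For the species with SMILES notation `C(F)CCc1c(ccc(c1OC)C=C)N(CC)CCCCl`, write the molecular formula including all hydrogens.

C17H25ClFNO

Heavy atoms from the SMILES: 17 C, 1 Cl, 1 F, 1 N, 1 O.
Implicit hydrogens by atom environment:
  8 × C: 2 H each → 16
  4 × C (aromatic): no H
  2 × C: 3 H each → 6
  2 × C (aromatic): 1 H each → 2
  1 × C: 1 H
  1 × Cl: no H
  1 × F: no H
  1 × N: no H
  1 × O: no H
  Total hydrogens = 25.
Molecular formula: C17H25ClFNO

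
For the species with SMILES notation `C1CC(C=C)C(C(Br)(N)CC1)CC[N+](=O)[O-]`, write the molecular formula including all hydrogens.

Heavy atoms from the SMILES: 1 Br, 11 C, 2 N, 2 O.
Implicit hydrogens by atom environment:
  7 × C: 2 H each → 14
  3 × C: 1 H each → 3
  1 × Br: no H
  1 × C: no H
  1 × N: 2 H
  1 × N (charge +1): no H
  1 × O: no H
  1 × O (charge -1): no H
  Total hydrogens = 19.
Molecular formula: C11H19BrN2O2

C11H19BrN2O2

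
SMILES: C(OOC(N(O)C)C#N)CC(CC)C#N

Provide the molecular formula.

C9H15N3O3

Heavy atoms from the SMILES: 9 C, 3 N, 3 O.
Implicit hydrogens by atom environment:
  3 × C: 2 H each → 6
  3 × N: no H
  2 × C: 3 H each → 6
  2 × C: 1 H each → 2
  2 × C: no H
  2 × O: no H
  1 × O: 1 H
  Total hydrogens = 15.
Molecular formula: C9H15N3O3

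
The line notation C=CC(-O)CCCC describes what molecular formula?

Heavy atoms from the SMILES: 7 C, 1 O.
Implicit hydrogens by atom environment:
  4 × C: 2 H each → 8
  2 × C: 1 H each → 2
  1 × C: 3 H
  1 × O: 1 H
  Total hydrogens = 14.
Molecular formula: C7H14O

C7H14O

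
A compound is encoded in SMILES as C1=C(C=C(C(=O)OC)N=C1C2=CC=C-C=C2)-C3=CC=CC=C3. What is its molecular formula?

C19H15NO2

Heavy atoms from the SMILES: 19 C, 1 N, 2 O.
Implicit hydrogens by atom environment:
  12 × C (aromatic): 1 H each → 12
  5 × C (aromatic): no H
  2 × O: no H
  1 × C: 3 H
  1 × C: no H
  1 × N (aromatic): no H
  Total hydrogens = 15.
Molecular formula: C19H15NO2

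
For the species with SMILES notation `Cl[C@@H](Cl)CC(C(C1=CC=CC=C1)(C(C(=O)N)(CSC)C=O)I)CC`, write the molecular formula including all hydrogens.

Heavy atoms from the SMILES: 17 C, 2 Cl, 1 I, 1 N, 2 O, 1 S.
Implicit hydrogens by atom environment:
  5 × C (aromatic): 1 H each → 5
  3 × C: 2 H each → 6
  3 × C: 1 H each → 3
  3 × C: no H
  2 × C: 3 H each → 6
  2 × Cl: no H
  2 × O: no H
  1 × C (aromatic): no H
  1 × I: no H
  1 × N: 2 H
  1 × S: no H
  Total hydrogens = 22.
Molecular formula: C17H22Cl2INO2S

C17H22Cl2INO2S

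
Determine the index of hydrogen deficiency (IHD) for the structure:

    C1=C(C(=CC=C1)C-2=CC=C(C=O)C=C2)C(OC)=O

10

Molecular formula from the SMILES: C15H12O3.
DoU = (2C + 2 + N − H − X)/2 = (2·15 + 2 + 0 − 12 − 0)/2 = 20/2 = 10.
(Structurally: 2 ring(s) + 8 π bond(s) = 10.)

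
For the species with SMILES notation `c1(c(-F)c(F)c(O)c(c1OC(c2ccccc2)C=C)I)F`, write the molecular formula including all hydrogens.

C15H10F3IO2

Heavy atoms from the SMILES: 15 C, 3 F, 1 I, 2 O.
Implicit hydrogens by atom environment:
  7 × C (aromatic): no H
  5 × C (aromatic): 1 H each → 5
  3 × F: no H
  2 × C: 1 H each → 2
  1 × C: 2 H
  1 × I: no H
  1 × O: 1 H
  1 × O: no H
  Total hydrogens = 10.
Molecular formula: C15H10F3IO2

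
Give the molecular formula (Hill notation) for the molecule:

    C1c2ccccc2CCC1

Heavy atoms from the SMILES: 10 C.
Implicit hydrogens by atom environment:
  4 × C: 2 H each → 8
  4 × C (aromatic): 1 H each → 4
  2 × C (aromatic): no H
  Total hydrogens = 12.
Molecular formula: C10H12

C10H12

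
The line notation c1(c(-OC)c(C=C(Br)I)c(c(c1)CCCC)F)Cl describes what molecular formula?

Heavy atoms from the SMILES: 1 Br, 13 C, 1 Cl, 1 F, 1 I, 1 O.
Implicit hydrogens by atom environment:
  5 × C (aromatic): no H
  3 × C: 2 H each → 6
  2 × C: 3 H each → 6
  1 × Br: no H
  1 × C (aromatic): 1 H
  1 × C: 1 H
  1 × C: no H
  1 × Cl: no H
  1 × F: no H
  1 × I: no H
  1 × O: no H
  Total hydrogens = 14.
Molecular formula: C13H14BrClFIO

C13H14BrClFIO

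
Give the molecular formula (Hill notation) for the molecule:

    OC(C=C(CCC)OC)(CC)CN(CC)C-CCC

Heavy atoms from the SMILES: 16 C, 1 N, 2 O.
Implicit hydrogens by atom environment:
  8 × C: 2 H each → 16
  5 × C: 3 H each → 15
  2 × C: no H
  1 × C: 1 H
  1 × N: no H
  1 × O: 1 H
  1 × O: no H
  Total hydrogens = 33.
Molecular formula: C16H33NO2

C16H33NO2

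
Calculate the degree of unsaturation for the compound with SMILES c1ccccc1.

Molecular formula from the SMILES: C6H6.
DoU = (2C + 2 + N − H − X)/2 = (2·6 + 2 + 0 − 6 − 0)/2 = 8/2 = 4.
(Structurally: 1 ring(s) + 3 π bond(s) = 4.)

4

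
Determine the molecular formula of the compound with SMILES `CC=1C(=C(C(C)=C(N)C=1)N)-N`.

C8H13N3

Heavy atoms from the SMILES: 8 C, 3 N.
Implicit hydrogens by atom environment:
  5 × C (aromatic): no H
  3 × N: 2 H each → 6
  2 × C: 3 H each → 6
  1 × C (aromatic): 1 H
  Total hydrogens = 13.
Molecular formula: C8H13N3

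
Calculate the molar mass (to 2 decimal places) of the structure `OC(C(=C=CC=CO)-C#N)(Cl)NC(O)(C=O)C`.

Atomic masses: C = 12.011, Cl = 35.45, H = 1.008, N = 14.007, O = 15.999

Molecular formula: C10H11ClN2O4.
M = 10×12.011 + 1×35.45 + 11×1.008 + 2×14.007 + 4×15.999 = 258.66 g/mol.

258.66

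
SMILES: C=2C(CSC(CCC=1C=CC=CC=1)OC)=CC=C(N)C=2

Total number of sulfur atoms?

The symbol for sulfur appears 1 time in the SMILES.

1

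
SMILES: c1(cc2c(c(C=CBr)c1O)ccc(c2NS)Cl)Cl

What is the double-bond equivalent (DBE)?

8

Molecular formula from the SMILES: C12H8BrCl2NOS.
DoU = (2C + 2 + N − H − X)/2 = (2·12 + 2 + 1 − 8 − 3)/2 = 16/2 = 8.
(Structurally: 2 ring(s) + 6 π bond(s) = 8.)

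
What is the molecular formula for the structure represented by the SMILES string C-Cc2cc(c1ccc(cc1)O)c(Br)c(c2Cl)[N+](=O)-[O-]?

Heavy atoms from the SMILES: 1 Br, 14 C, 1 Cl, 1 N, 3 O.
Implicit hydrogens by atom environment:
  7 × C (aromatic): no H
  5 × C (aromatic): 1 H each → 5
  1 × Br: no H
  1 × C: 3 H
  1 × C: 2 H
  1 × Cl: no H
  1 × N (charge +1): no H
  1 × O: 1 H
  1 × O: no H
  1 × O (charge -1): no H
  Total hydrogens = 11.
Molecular formula: C14H11BrClNO3

C14H11BrClNO3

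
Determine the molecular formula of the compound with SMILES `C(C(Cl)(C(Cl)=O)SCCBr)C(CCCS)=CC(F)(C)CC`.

C14H22BrCl2FOS2

Heavy atoms from the SMILES: 1 Br, 14 C, 2 Cl, 1 F, 1 O, 2 S.
Implicit hydrogens by atom environment:
  7 × C: 2 H each → 14
  4 × C: no H
  2 × C: 3 H each → 6
  2 × Cl: no H
  1 × Br: no H
  1 × C: 1 H
  1 × F: no H
  1 × O: no H
  1 × S: 1 H
  1 × S: no H
  Total hydrogens = 22.
Molecular formula: C14H22BrCl2FOS2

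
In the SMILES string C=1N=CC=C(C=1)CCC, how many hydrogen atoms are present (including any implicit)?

11

Hydrogens are implicit in SMILES; fill each atom to its normal valence:
  4 × C (aromatic): 1 H each → 4
  2 × C: 2 H each → 4
  1 × C: 3 H
  1 × C (aromatic): no H
  1 × N (aromatic): no H
  Total hydrogens = 11.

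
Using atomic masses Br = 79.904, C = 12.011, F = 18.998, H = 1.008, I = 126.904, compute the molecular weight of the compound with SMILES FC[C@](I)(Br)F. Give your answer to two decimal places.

270.84

Molecular formula: C2H2BrF2I.
M = 1×79.904 + 2×12.011 + 2×18.998 + 2×1.008 + 1×126.904 = 270.84 g/mol.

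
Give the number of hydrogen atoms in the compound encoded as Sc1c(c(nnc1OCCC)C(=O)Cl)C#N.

8

Hydrogens are implicit in SMILES; fill each atom to its normal valence:
  4 × C (aromatic): no H
  2 × C: 2 H each → 4
  2 × C: no H
  2 × N (aromatic): no H
  2 × O: no H
  1 × C: 3 H
  1 × Cl: no H
  1 × N: no H
  1 × S: 1 H
  Total hydrogens = 8.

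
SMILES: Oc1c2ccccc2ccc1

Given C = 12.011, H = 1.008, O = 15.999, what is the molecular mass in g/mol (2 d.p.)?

Molecular formula: C10H8O.
M = 10×12.011 + 8×1.008 + 1×15.999 = 144.17 g/mol.

144.17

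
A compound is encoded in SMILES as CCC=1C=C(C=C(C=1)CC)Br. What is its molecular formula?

C10H13Br

Heavy atoms from the SMILES: 1 Br, 10 C.
Implicit hydrogens by atom environment:
  3 × C (aromatic): 1 H each → 3
  3 × C (aromatic): no H
  2 × C: 3 H each → 6
  2 × C: 2 H each → 4
  1 × Br: no H
  Total hydrogens = 13.
Molecular formula: C10H13Br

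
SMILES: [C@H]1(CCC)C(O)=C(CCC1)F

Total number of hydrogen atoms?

15

Hydrogens are implicit in SMILES; fill each atom to its normal valence:
  5 × C: 2 H each → 10
  2 × C: no H
  1 × C: 3 H
  1 × C: 1 H
  1 × F: no H
  1 × O: 1 H
  Total hydrogens = 15.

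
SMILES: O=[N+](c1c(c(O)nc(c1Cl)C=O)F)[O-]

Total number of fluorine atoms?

1

The symbol for fluorine appears 1 time in the SMILES.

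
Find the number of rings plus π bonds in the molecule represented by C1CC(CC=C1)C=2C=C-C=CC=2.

6

Molecular formula from the SMILES: C12H14.
DoU = (2C + 2 + N − H − X)/2 = (2·12 + 2 + 0 − 14 − 0)/2 = 12/2 = 6.
(Structurally: 2 ring(s) + 4 π bond(s) = 6.)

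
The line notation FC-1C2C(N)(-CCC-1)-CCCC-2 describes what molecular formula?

Heavy atoms from the SMILES: 10 C, 1 F, 1 N.
Implicit hydrogens by atom environment:
  7 × C: 2 H each → 14
  2 × C: 1 H each → 2
  1 × C: no H
  1 × F: no H
  1 × N: 2 H
  Total hydrogens = 18.
Molecular formula: C10H18FN

C10H18FN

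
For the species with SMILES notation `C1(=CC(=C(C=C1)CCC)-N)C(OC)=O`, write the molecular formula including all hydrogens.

Heavy atoms from the SMILES: 11 C, 1 N, 2 O.
Implicit hydrogens by atom environment:
  3 × C (aromatic): 1 H each → 3
  3 × C (aromatic): no H
  2 × C: 3 H each → 6
  2 × C: 2 H each → 4
  2 × O: no H
  1 × C: no H
  1 × N: 2 H
  Total hydrogens = 15.
Molecular formula: C11H15NO2

C11H15NO2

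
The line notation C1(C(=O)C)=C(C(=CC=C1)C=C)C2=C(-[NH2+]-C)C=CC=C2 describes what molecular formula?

C17H18NO+

Heavy atoms from the SMILES: 17 C, 1 N, 1 O.
Implicit hydrogens by atom environment:
  7 × C (aromatic): 1 H each → 7
  5 × C (aromatic): no H
  2 × C: 3 H each → 6
  1 × C: 2 H
  1 × C: 1 H
  1 × C: no H
  1 × N (charge +1): 2 H
  1 × O: no H
  Total hydrogens = 18.
Net charge +1.
Molecular formula: C17H18NO+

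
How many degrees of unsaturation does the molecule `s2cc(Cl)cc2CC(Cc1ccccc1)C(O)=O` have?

Molecular formula from the SMILES: C14H13ClO2S.
DoU = (2C + 2 + N − H − X)/2 = (2·14 + 2 + 0 − 13 − 1)/2 = 16/2 = 8.
(Structurally: 2 ring(s) + 6 π bond(s) = 8.)

8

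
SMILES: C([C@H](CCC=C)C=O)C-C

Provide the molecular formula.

Heavy atoms from the SMILES: 9 C, 1 O.
Implicit hydrogens by atom environment:
  5 × C: 2 H each → 10
  3 × C: 1 H each → 3
  1 × C: 3 H
  1 × O: no H
  Total hydrogens = 16.
Molecular formula: C9H16O

C9H16O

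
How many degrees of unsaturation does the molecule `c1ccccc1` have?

Molecular formula from the SMILES: C6H6.
DoU = (2C + 2 + N − H − X)/2 = (2·6 + 2 + 0 − 6 − 0)/2 = 8/2 = 4.
(Structurally: 1 ring(s) + 3 π bond(s) = 4.)

4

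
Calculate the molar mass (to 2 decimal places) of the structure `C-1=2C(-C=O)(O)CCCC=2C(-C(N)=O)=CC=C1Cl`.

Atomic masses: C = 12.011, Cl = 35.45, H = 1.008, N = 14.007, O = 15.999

253.68

Molecular formula: C12H12ClNO3.
M = 12×12.011 + 1×35.45 + 12×1.008 + 1×14.007 + 3×15.999 = 253.68 g/mol.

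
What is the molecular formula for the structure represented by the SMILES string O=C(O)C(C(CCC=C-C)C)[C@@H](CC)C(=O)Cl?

C13H21ClO3

Heavy atoms from the SMILES: 13 C, 1 Cl, 3 O.
Implicit hydrogens by atom environment:
  5 × C: 1 H each → 5
  3 × C: 3 H each → 9
  3 × C: 2 H each → 6
  2 × C: no H
  2 × O: no H
  1 × Cl: no H
  1 × O: 1 H
  Total hydrogens = 21.
Molecular formula: C13H21ClO3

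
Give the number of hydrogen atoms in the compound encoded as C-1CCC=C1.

8

Hydrogens are implicit in SMILES; fill each atom to its normal valence:
  3 × C: 2 H each → 6
  2 × C: 1 H each → 2
  Total hydrogens = 8.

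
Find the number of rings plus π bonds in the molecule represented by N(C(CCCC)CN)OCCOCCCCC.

0

Molecular formula from the SMILES: C13H30N2O2.
DoU = (2C + 2 + N − H − X)/2 = (2·13 + 2 + 2 − 30 − 0)/2 = 0/2 = 0.
(Structurally: 0 ring(s) + 0 π bond(s) = 0.)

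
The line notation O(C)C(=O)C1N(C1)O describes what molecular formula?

Heavy atoms from the SMILES: 4 C, 1 N, 3 O.
Implicit hydrogens by atom environment:
  2 × O: no H
  1 × C: 3 H
  1 × C: 2 H
  1 × C: 1 H
  1 × C: no H
  1 × N: no H
  1 × O: 1 H
  Total hydrogens = 7.
Molecular formula: C4H7NO3

C4H7NO3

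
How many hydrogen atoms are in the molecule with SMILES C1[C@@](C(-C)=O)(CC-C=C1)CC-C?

18

Hydrogens are implicit in SMILES; fill each atom to its normal valence:
  5 × C: 2 H each → 10
  2 × C: 3 H each → 6
  2 × C: 1 H each → 2
  2 × C: no H
  1 × O: no H
  Total hydrogens = 18.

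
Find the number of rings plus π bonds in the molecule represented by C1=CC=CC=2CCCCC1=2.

5

Molecular formula from the SMILES: C10H12.
DoU = (2C + 2 + N − H − X)/2 = (2·10 + 2 + 0 − 12 − 0)/2 = 10/2 = 5.
(Structurally: 2 ring(s) + 3 π bond(s) = 5.)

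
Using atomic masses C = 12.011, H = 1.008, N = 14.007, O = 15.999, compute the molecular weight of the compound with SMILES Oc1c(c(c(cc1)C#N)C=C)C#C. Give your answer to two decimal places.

Molecular formula: C11H7NO.
M = 11×12.011 + 7×1.008 + 1×14.007 + 1×15.999 = 169.18 g/mol.

169.18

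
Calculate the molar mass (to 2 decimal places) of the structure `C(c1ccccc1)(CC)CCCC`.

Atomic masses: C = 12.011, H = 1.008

176.30

Molecular formula: C13H20.
M = 13×12.011 + 20×1.008 = 176.30 g/mol.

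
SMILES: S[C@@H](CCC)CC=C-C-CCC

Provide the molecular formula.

Heavy atoms from the SMILES: 11 C, 1 S.
Implicit hydrogens by atom environment:
  6 × C: 2 H each → 12
  3 × C: 1 H each → 3
  2 × C: 3 H each → 6
  1 × S: 1 H
  Total hydrogens = 22.
Molecular formula: C11H22S

C11H22S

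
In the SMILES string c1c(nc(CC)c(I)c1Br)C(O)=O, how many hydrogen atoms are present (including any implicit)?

Hydrogens are implicit in SMILES; fill each atom to its normal valence:
  4 × C (aromatic): no H
  1 × Br: no H
  1 × C: 3 H
  1 × C: 2 H
  1 × C (aromatic): 1 H
  1 × C: no H
  1 × I: no H
  1 × N (aromatic): no H
  1 × O: 1 H
  1 × O: no H
  Total hydrogens = 7.

7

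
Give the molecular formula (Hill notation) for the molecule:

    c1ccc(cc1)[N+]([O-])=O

Heavy atoms from the SMILES: 6 C, 1 N, 2 O.
Implicit hydrogens by atom environment:
  5 × C (aromatic): 1 H each → 5
  1 × C (aromatic): no H
  1 × N (charge +1): no H
  1 × O: no H
  1 × O (charge -1): no H
  Total hydrogens = 5.
Molecular formula: C6H5NO2

C6H5NO2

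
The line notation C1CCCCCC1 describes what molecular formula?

C7H14

Heavy atoms from the SMILES: 7 C.
Implicit hydrogens by atom environment:
  7 × C: 2 H each → 14
  Total hydrogens = 14.
Molecular formula: C7H14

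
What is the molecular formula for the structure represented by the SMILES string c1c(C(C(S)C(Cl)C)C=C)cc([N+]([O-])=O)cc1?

C12H14ClNO2S

Heavy atoms from the SMILES: 12 C, 1 Cl, 1 N, 2 O, 1 S.
Implicit hydrogens by atom environment:
  4 × C: 1 H each → 4
  4 × C (aromatic): 1 H each → 4
  2 × C (aromatic): no H
  1 × C: 3 H
  1 × C: 2 H
  1 × Cl: no H
  1 × N (charge +1): no H
  1 × O: no H
  1 × O (charge -1): no H
  1 × S: 1 H
  Total hydrogens = 14.
Molecular formula: C12H14ClNO2S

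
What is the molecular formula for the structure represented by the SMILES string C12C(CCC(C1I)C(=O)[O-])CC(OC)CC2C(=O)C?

C14H20IO4-

Heavy atoms from the SMILES: 14 C, 1 I, 4 O.
Implicit hydrogens by atom environment:
  6 × C: 1 H each → 6
  4 × C: 2 H each → 8
  3 × O: no H
  2 × C: 3 H each → 6
  2 × C: no H
  1 × I: no H
  1 × O (charge -1): no H
  Total hydrogens = 20.
Net charge -1.
Molecular formula: C14H20IO4-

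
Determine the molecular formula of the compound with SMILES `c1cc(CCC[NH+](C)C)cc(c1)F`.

Heavy atoms from the SMILES: 11 C, 1 F, 1 N.
Implicit hydrogens by atom environment:
  4 × C (aromatic): 1 H each → 4
  3 × C: 2 H each → 6
  2 × C: 3 H each → 6
  2 × C (aromatic): no H
  1 × F: no H
  1 × N (charge +1): 1 H
  Total hydrogens = 17.
Net charge +1.
Molecular formula: C11H17FN+

C11H17FN+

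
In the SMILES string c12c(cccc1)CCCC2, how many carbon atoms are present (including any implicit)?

The symbol for carbon appears 10 times in the SMILES. Lowercase c denotes aromatic carbon and counts toward C.

10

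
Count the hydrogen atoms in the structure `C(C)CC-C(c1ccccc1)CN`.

19

Hydrogens are implicit in SMILES; fill each atom to its normal valence:
  5 × C (aromatic): 1 H each → 5
  4 × C: 2 H each → 8
  1 × C: 3 H
  1 × C: 1 H
  1 × C (aromatic): no H
  1 × N: 2 H
  Total hydrogens = 19.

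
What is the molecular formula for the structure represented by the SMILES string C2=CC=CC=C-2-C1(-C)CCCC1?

C12H16

Heavy atoms from the SMILES: 12 C.
Implicit hydrogens by atom environment:
  5 × C (aromatic): 1 H each → 5
  4 × C: 2 H each → 8
  1 × C: 3 H
  1 × C: no H
  1 × C (aromatic): no H
  Total hydrogens = 16.
Molecular formula: C12H16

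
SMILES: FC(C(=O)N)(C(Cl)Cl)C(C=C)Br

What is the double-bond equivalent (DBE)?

2

Molecular formula from the SMILES: C6H7BrCl2FNO.
DoU = (2C + 2 + N − H − X)/2 = (2·6 + 2 + 1 − 7 − 4)/2 = 4/2 = 2.
(Structurally: 0 ring(s) + 2 π bond(s) = 2.)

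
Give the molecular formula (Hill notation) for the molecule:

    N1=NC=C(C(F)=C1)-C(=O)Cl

C5H2ClFN2O

Heavy atoms from the SMILES: 5 C, 1 Cl, 1 F, 2 N, 1 O.
Implicit hydrogens by atom environment:
  2 × C (aromatic): 1 H each → 2
  2 × C (aromatic): no H
  2 × N (aromatic): no H
  1 × C: no H
  1 × Cl: no H
  1 × F: no H
  1 × O: no H
  Total hydrogens = 2.
Molecular formula: C5H2ClFN2O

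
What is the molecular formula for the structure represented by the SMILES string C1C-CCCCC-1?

C7H14

Heavy atoms from the SMILES: 7 C.
Implicit hydrogens by atom environment:
  7 × C: 2 H each → 14
  Total hydrogens = 14.
Molecular formula: C7H14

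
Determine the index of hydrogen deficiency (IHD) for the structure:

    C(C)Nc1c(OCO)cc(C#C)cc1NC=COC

Molecular formula from the SMILES: C14H18N2O3.
DoU = (2C + 2 + N − H − X)/2 = (2·14 + 2 + 2 − 18 − 0)/2 = 14/2 = 7.
(Structurally: 1 ring(s) + 6 π bond(s) = 7.)

7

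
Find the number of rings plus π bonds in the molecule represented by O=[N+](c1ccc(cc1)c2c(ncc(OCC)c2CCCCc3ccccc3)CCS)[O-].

13

Molecular formula from the SMILES: C25H28N2O3S.
DoU = (2C + 2 + N − H − X)/2 = (2·25 + 2 + 2 − 28 − 0)/2 = 26/2 = 13.
(Structurally: 3 ring(s) + 10 π bond(s) = 13.)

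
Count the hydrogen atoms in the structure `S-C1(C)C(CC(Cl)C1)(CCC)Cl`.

16

Hydrogens are implicit in SMILES; fill each atom to its normal valence:
  4 × C: 2 H each → 8
  2 × C: 3 H each → 6
  2 × C: no H
  2 × Cl: no H
  1 × C: 1 H
  1 × S: 1 H
  Total hydrogens = 16.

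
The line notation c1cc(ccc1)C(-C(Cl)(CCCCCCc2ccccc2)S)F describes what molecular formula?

C20H24ClFS

Heavy atoms from the SMILES: 20 C, 1 Cl, 1 F, 1 S.
Implicit hydrogens by atom environment:
  10 × C (aromatic): 1 H each → 10
  6 × C: 2 H each → 12
  2 × C (aromatic): no H
  1 × C: 1 H
  1 × C: no H
  1 × Cl: no H
  1 × F: no H
  1 × S: 1 H
  Total hydrogens = 24.
Molecular formula: C20H24ClFS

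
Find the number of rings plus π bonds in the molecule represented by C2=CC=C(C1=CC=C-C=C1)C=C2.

Molecular formula from the SMILES: C12H10.
DoU = (2C + 2 + N − H − X)/2 = (2·12 + 2 + 0 − 10 − 0)/2 = 16/2 = 8.
(Structurally: 2 ring(s) + 6 π bond(s) = 8.)

8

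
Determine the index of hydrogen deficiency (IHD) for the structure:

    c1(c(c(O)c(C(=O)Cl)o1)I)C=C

5

Molecular formula from the SMILES: C7H4ClIO3.
DoU = (2C + 2 + N − H − X)/2 = (2·7 + 2 + 0 − 4 − 2)/2 = 10/2 = 5.
(Structurally: 1 ring(s) + 4 π bond(s) = 5.)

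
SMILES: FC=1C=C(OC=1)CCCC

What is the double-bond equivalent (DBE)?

3

Molecular formula from the SMILES: C8H11FO.
DoU = (2C + 2 + N − H − X)/2 = (2·8 + 2 + 0 − 11 − 1)/2 = 6/2 = 3.
(Structurally: 1 ring(s) + 2 π bond(s) = 3.)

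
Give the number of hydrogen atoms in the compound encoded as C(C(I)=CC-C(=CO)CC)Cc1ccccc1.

Hydrogens are implicit in SMILES; fill each atom to its normal valence:
  5 × C (aromatic): 1 H each → 5
  4 × C: 2 H each → 8
  2 × C: 1 H each → 2
  2 × C: no H
  1 × C: 3 H
  1 × C (aromatic): no H
  1 × I: no H
  1 × O: 1 H
  Total hydrogens = 19.

19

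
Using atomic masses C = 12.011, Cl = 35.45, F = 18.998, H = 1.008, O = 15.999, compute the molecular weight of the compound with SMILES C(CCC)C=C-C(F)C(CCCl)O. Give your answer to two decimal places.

Molecular formula: C10H18ClFO.
M = 10×12.011 + 1×35.45 + 1×18.998 + 18×1.008 + 1×15.999 = 208.70 g/mol.

208.70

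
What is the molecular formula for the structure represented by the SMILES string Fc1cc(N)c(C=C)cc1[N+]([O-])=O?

C8H7FN2O2

Heavy atoms from the SMILES: 8 C, 1 F, 2 N, 2 O.
Implicit hydrogens by atom environment:
  4 × C (aromatic): no H
  2 × C (aromatic): 1 H each → 2
  1 × C: 2 H
  1 × C: 1 H
  1 × F: no H
  1 × N: 2 H
  1 × N (charge +1): no H
  1 × O: no H
  1 × O (charge -1): no H
  Total hydrogens = 7.
Molecular formula: C8H7FN2O2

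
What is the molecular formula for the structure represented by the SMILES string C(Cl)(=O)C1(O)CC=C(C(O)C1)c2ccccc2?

C13H13ClO3

Heavy atoms from the SMILES: 13 C, 1 Cl, 3 O.
Implicit hydrogens by atom environment:
  5 × C (aromatic): 1 H each → 5
  3 × C: no H
  2 × C: 2 H each → 4
  2 × C: 1 H each → 2
  2 × O: 1 H each → 2
  1 × C (aromatic): no H
  1 × Cl: no H
  1 × O: no H
  Total hydrogens = 13.
Molecular formula: C13H13ClO3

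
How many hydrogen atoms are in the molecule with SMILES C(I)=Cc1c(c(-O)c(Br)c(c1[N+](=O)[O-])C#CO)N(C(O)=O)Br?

Hydrogens are implicit in SMILES; fill each atom to its normal valence:
  6 × C (aromatic): no H
  3 × C: no H
  3 × O: 1 H each → 3
  2 × Br: no H
  2 × C: 1 H each → 2
  2 × O: no H
  1 × I: no H
  1 × N (charge +1): no H
  1 × N: no H
  1 × O (charge -1): no H
  Total hydrogens = 5.

5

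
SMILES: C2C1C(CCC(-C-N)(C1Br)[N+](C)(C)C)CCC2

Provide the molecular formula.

C14H28BrN2+

Heavy atoms from the SMILES: 1 Br, 14 C, 2 N.
Implicit hydrogens by atom environment:
  7 × C: 2 H each → 14
  3 × C: 3 H each → 9
  3 × C: 1 H each → 3
  1 × Br: no H
  1 × C: no H
  1 × N: 2 H
  1 × N (charge +1): no H
  Total hydrogens = 28.
Net charge +1.
Molecular formula: C14H28BrN2+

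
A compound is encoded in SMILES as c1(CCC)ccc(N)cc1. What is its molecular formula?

Heavy atoms from the SMILES: 9 C, 1 N.
Implicit hydrogens by atom environment:
  4 × C (aromatic): 1 H each → 4
  2 × C: 2 H each → 4
  2 × C (aromatic): no H
  1 × C: 3 H
  1 × N: 2 H
  Total hydrogens = 13.
Molecular formula: C9H13N

C9H13N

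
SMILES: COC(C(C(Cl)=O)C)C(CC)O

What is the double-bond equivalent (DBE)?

Molecular formula from the SMILES: C8H15ClO3.
DoU = (2C + 2 + N − H − X)/2 = (2·8 + 2 + 0 − 15 − 1)/2 = 2/2 = 1.
(Structurally: 0 ring(s) + 1 π bond(s) = 1.)

1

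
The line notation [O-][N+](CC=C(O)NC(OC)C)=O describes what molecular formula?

Heavy atoms from the SMILES: 6 C, 2 N, 4 O.
Implicit hydrogens by atom environment:
  2 × C: 3 H each → 6
  2 × C: 1 H each → 2
  2 × O: no H
  1 × C: 2 H
  1 × C: no H
  1 × N: 1 H
  1 × N (charge +1): no H
  1 × O: 1 H
  1 × O (charge -1): no H
  Total hydrogens = 12.
Molecular formula: C6H12N2O4

C6H12N2O4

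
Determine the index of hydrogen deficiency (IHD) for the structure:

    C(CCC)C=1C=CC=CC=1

Molecular formula from the SMILES: C10H14.
DoU = (2C + 2 + N − H − X)/2 = (2·10 + 2 + 0 − 14 − 0)/2 = 8/2 = 4.
(Structurally: 1 ring(s) + 3 π bond(s) = 4.)

4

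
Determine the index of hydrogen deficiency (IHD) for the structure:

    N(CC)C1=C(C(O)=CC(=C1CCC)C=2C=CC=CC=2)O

Molecular formula from the SMILES: C17H21NO2.
DoU = (2C + 2 + N − H − X)/2 = (2·17 + 2 + 1 − 21 − 0)/2 = 16/2 = 8.
(Structurally: 2 ring(s) + 6 π bond(s) = 8.)

8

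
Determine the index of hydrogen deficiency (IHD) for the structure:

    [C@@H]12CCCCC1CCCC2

Molecular formula from the SMILES: C10H18.
DoU = (2C + 2 + N − H − X)/2 = (2·10 + 2 + 0 − 18 − 0)/2 = 4/2 = 2.
(Structurally: 2 ring(s) + 0 π bond(s) = 2.)

2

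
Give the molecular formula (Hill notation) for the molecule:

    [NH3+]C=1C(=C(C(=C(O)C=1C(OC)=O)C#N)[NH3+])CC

Heavy atoms from the SMILES: 11 C, 3 N, 3 O.
Implicit hydrogens by atom environment:
  6 × C (aromatic): no H
  2 × C: 3 H each → 6
  2 × C: no H
  2 × N (charge +1): 3 H each → 6
  2 × O: no H
  1 × C: 2 H
  1 × N: no H
  1 × O: 1 H
  Total hydrogens = 15.
Net charge +2.
Molecular formula: [C11H15N3O3]2+

[C11H15N3O3]2+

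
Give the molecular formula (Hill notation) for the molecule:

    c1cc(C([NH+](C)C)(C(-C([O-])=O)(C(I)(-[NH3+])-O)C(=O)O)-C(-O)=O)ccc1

Heavy atoms from the SMILES: 14 C, 1 I, 2 N, 7 O.
Implicit hydrogens by atom environment:
  6 × C: no H
  5 × C (aromatic): 1 H each → 5
  3 × O: 1 H each → 3
  3 × O: no H
  2 × C: 3 H each → 6
  1 × C (aromatic): no H
  1 × I: no H
  1 × N (charge +1): 3 H
  1 × N (charge +1): 1 H
  1 × O (charge -1): no H
  Total hydrogens = 18.
Net charge +1.
Molecular formula: C14H18IN2O7+

C14H18IN2O7+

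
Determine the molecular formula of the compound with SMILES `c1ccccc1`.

Heavy atoms from the SMILES: 6 C.
Implicit hydrogens by atom environment:
  6 × C (aromatic): 1 H each → 6
  Total hydrogens = 6.
Molecular formula: C6H6

C6H6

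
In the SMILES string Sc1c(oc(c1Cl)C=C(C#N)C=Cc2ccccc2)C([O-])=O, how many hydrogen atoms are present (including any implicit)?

Hydrogens are implicit in SMILES; fill each atom to its normal valence:
  5 × C (aromatic): 1 H each → 5
  5 × C (aromatic): no H
  3 × C: 1 H each → 3
  3 × C: no H
  1 × Cl: no H
  1 × N: no H
  1 × O (aromatic): no H
  1 × O: no H
  1 × O (charge -1): no H
  1 × S: 1 H
  Total hydrogens = 9.

9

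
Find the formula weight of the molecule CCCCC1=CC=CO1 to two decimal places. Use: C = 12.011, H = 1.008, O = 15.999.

124.18

Molecular formula: C8H12O.
M = 8×12.011 + 12×1.008 + 1×15.999 = 124.18 g/mol.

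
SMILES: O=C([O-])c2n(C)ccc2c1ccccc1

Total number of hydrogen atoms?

Hydrogens are implicit in SMILES; fill each atom to its normal valence:
  7 × C (aromatic): 1 H each → 7
  3 × C (aromatic): no H
  1 × C: 3 H
  1 × C: no H
  1 × N (aromatic): no H
  1 × O: no H
  1 × O (charge -1): no H
  Total hydrogens = 10.

10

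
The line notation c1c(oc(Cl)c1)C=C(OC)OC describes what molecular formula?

C8H9ClO3

Heavy atoms from the SMILES: 8 C, 1 Cl, 3 O.
Implicit hydrogens by atom environment:
  2 × C: 3 H each → 6
  2 × C (aromatic): 1 H each → 2
  2 × C (aromatic): no H
  2 × O: no H
  1 × C: 1 H
  1 × C: no H
  1 × Cl: no H
  1 × O (aromatic): no H
  Total hydrogens = 9.
Molecular formula: C8H9ClO3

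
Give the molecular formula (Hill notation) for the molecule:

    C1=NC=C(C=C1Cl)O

C5H4ClNO

Heavy atoms from the SMILES: 5 C, 1 Cl, 1 N, 1 O.
Implicit hydrogens by atom environment:
  3 × C (aromatic): 1 H each → 3
  2 × C (aromatic): no H
  1 × Cl: no H
  1 × N (aromatic): no H
  1 × O: 1 H
  Total hydrogens = 4.
Molecular formula: C5H4ClNO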